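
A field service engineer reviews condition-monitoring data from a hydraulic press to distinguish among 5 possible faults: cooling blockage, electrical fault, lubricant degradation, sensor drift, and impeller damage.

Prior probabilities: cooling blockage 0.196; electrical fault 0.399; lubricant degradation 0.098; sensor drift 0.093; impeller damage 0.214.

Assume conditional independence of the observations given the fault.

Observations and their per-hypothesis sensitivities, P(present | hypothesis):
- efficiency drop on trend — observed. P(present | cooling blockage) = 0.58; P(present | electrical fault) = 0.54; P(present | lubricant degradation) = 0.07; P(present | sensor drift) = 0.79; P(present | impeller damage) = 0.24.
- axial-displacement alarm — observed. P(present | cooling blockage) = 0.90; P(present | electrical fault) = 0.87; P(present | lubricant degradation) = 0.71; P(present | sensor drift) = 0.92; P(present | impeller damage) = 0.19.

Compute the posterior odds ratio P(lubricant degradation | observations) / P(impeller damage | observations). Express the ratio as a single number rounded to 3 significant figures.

The normalizing constant cancels in an odds ratio, so compute prior × likelihood for the two hypotheses only:
  lubricant degradation: 0.098 × 0.07 × 0.71 = 0.0048706
  impeller damage: 0.214 × 0.24 × 0.19 = 0.0097584
Posterior odds = 0.0048706 / 0.0097584 ≈ 0.499.

0.499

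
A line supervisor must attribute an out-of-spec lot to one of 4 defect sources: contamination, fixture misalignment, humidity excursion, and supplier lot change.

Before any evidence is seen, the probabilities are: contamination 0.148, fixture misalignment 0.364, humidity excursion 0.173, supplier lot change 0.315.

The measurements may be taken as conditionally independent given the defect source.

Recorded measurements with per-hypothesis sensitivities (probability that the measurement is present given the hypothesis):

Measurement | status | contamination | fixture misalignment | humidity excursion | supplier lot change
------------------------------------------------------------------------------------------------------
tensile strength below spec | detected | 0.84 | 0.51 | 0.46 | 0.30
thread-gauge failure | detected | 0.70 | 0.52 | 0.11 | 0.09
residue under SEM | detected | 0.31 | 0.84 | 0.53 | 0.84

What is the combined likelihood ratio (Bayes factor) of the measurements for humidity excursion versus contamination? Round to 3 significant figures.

Take the product of per-measurement likelihoods under each hypothesis, then divide.
  humidity excursion: 0.46 × 0.11 × 0.53 = 0.026818
  contamination: 0.84 × 0.70 × 0.31 = 0.18228
Bayes factor = 0.026818 / 0.18228 ≈ 0.147

0.147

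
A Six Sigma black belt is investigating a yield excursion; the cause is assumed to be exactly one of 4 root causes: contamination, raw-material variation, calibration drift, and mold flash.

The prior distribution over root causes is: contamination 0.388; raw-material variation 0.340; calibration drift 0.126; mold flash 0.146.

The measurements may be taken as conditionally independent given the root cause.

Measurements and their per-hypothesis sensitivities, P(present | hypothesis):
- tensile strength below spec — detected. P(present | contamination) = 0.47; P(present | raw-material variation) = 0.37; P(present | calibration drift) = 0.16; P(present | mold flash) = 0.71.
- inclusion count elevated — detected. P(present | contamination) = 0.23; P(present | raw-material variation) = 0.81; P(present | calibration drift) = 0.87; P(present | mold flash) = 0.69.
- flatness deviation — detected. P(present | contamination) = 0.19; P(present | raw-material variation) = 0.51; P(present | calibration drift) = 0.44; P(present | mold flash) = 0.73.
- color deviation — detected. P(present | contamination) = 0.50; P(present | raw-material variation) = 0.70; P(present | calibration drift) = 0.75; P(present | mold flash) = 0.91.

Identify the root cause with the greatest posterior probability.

mold flash

By Bayes' rule with conditional independence, the unnormalized weight for each hypothesis is prior × ∏ likelihoods:
  contamination: 0.388 × 0.47 × 0.23 × 0.19 × 0.50 = 0.0039846
  raw-material variation: 0.340 × 0.37 × 0.81 × 0.51 × 0.70 = 0.036378
  calibration drift: 0.126 × 0.16 × 0.87 × 0.44 × 0.75 = 0.0057879
  mold flash: 0.146 × 0.71 × 0.69 × 0.73 × 0.91 = 0.047514
Marginal likelihood of the evidence = 0.093664.
P(contamination | evidence) ≈ 0.0039846 / 0.093664 ≈ 0.043
P(raw-material variation | evidence) ≈ 0.036378 / 0.093664 ≈ 0.388
P(calibration drift | evidence) ≈ 0.0057879 / 0.093664 ≈ 0.062
P(mold flash | evidence) ≈ 0.047514 / 0.093664 ≈ 0.507
The largest is 0.507, so mold flash is most probable.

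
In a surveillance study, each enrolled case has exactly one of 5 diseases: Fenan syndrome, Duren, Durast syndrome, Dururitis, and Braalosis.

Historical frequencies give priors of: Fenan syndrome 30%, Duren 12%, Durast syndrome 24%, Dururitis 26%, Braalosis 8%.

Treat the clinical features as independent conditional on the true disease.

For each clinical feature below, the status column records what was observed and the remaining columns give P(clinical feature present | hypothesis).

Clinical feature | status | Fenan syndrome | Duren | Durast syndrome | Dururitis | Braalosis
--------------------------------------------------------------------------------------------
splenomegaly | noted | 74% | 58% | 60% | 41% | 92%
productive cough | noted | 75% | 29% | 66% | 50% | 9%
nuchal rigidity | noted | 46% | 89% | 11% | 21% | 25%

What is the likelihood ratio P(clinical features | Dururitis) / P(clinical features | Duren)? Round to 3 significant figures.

The Bayes factor is the ratio of the joint likelihoods of the clinical feature pattern under the two hypotheses.
  Dururitis: 0.41 × 0.50 × 0.21 = 0.04305
  Duren: 0.58 × 0.29 × 0.89 = 0.1497
Bayes factor = 0.04305 / 0.1497 ≈ 0.288

0.288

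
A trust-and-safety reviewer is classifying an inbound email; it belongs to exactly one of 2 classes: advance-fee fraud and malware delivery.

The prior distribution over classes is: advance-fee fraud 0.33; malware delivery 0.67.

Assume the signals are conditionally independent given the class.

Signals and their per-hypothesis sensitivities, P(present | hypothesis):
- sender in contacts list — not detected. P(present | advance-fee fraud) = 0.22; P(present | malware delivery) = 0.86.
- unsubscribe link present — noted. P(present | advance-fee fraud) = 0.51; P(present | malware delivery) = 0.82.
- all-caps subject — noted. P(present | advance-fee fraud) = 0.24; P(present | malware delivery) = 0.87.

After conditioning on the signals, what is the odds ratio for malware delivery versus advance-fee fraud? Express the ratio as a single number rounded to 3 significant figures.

2.12

Unnormalized posterior weight (prior times the signal likelihoods) for each of the two hypotheses (using 1 − P(present | H) for each absent signal):
  malware delivery: 0.67 × (1 − 0.86) × 0.82 × 0.87 = 0.066917
  advance-fee fraud: 0.33 × (1 − 0.22) × 0.51 × 0.24 = 0.031506
Posterior odds = 0.066917 / 0.031506 ≈ 2.12.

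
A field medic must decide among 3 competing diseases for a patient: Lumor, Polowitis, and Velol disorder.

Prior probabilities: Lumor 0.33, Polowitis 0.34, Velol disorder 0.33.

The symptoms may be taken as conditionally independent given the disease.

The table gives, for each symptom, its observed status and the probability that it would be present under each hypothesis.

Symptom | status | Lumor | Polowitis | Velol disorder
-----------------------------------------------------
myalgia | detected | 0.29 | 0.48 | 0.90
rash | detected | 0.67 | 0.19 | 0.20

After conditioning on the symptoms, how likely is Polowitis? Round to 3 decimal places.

0.201

By Bayes' rule with conditional independence, the unnormalized weight for each hypothesis is prior × ∏ likelihoods:
  Lumor: 0.33 × 0.29 × 0.67 = 0.064119
  Polowitis: 0.34 × 0.48 × 0.19 = 0.031008
  Velol disorder: 0.33 × 0.90 × 0.20 = 0.0594
The unnormalized weights sum to 0.15453.
P(Polowitis | evidence) = 0.031008 / 0.15453 ≈ 0.201.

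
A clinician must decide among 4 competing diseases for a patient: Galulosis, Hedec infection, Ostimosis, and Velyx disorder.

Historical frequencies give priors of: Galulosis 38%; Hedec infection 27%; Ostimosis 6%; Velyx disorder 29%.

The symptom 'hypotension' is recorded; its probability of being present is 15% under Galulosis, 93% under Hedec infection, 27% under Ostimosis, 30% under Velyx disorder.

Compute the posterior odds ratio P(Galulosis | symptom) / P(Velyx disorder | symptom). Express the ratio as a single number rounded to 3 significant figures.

0.655

Posterior odds equal prior odds times the likelihood ratio; only the two competing hypotheses matter.
  Galulosis: 0.38 × 0.15 = 0.057
  Velyx disorder: 0.29 × 0.30 = 0.087
Posterior odds = 0.057 / 0.087 ≈ 0.655.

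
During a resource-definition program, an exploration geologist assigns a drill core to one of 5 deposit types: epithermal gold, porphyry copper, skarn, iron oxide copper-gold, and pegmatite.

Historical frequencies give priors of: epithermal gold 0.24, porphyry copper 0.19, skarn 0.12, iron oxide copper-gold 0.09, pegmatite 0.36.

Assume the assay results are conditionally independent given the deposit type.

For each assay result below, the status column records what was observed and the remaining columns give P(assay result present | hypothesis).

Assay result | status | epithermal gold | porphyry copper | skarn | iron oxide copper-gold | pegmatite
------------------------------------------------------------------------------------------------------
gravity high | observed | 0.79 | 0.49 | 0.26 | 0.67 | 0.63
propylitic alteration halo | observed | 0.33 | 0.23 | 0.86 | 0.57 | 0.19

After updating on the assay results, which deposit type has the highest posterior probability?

Multiply each prior by the joint likelihood of the assay result pattern:
  epithermal gold: 0.24 × 0.79 × 0.33 = 0.062568
  porphyry copper: 0.19 × 0.49 × 0.23 = 0.021413
  skarn: 0.12 × 0.26 × 0.86 = 0.026832
  iron oxide copper-gold: 0.09 × 0.67 × 0.57 = 0.034371
  pegmatite: 0.36 × 0.63 × 0.19 = 0.043092
The unnormalized weights sum to 0.18828.
P(epithermal gold | evidence) ≈ 0.062568 / 0.18828 ≈ 0.332
P(porphyry copper | evidence) ≈ 0.021413 / 0.18828 ≈ 0.114
P(skarn | evidence) ≈ 0.026832 / 0.18828 ≈ 0.143
P(iron oxide copper-gold | evidence) ≈ 0.034371 / 0.18828 ≈ 0.183
P(pegmatite | evidence) ≈ 0.043092 / 0.18828 ≈ 0.229
The largest is 0.332, so epithermal gold is most probable.

epithermal gold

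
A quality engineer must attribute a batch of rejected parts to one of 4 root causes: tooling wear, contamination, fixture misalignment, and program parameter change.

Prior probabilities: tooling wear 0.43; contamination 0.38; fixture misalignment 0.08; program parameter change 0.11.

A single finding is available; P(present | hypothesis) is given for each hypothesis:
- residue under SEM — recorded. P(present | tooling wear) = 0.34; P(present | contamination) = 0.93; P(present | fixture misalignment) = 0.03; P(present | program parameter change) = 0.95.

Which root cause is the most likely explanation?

contamination

By Bayes' rule, the unnormalized weight for each hypothesis is prior × likelihood:
  tooling wear: 0.43 × 0.34 = 0.1462
  contamination: 0.38 × 0.93 = 0.3534
  fixture misalignment: 0.08 × 0.03 = 0.0024
  program parameter change: 0.11 × 0.95 = 0.1045
Normalizing constant Z = 0.1462 + 0.3534 + 0.0024 + 0.1045 = 0.6065.
P(tooling wear | evidence) ≈ 0.1462 / 0.6065 ≈ 0.241
P(contamination | evidence) ≈ 0.3534 / 0.6065 ≈ 0.583
P(fixture misalignment | evidence) ≈ 0.0024 / 0.6065 ≈ 0.004
P(program parameter change | evidence) ≈ 0.1045 / 0.6065 ≈ 0.172
The largest is 0.583, so contamination is most probable.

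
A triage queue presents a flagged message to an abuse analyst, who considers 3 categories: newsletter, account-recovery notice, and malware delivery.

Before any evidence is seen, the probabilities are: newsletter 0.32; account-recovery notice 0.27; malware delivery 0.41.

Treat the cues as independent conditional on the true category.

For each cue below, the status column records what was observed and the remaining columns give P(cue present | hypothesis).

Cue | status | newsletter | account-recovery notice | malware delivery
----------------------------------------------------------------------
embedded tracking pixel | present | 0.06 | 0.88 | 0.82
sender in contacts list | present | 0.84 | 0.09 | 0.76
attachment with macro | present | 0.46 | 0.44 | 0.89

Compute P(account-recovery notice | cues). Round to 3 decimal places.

0.039

By Bayes' rule with conditional independence, the unnormalized weight for each hypothesis is prior × ∏ likelihoods:
  newsletter: 0.32 × 0.06 × 0.84 × 0.46 = 0.0074189
  account-recovery notice: 0.27 × 0.88 × 0.09 × 0.44 = 0.009409
  malware delivery: 0.41 × 0.82 × 0.76 × 0.89 = 0.22741
Normalizing constant Z = 0.0074189 + 0.009409 + 0.22741 = 0.24423.
P(account-recovery notice | evidence) = 0.009409 / 0.24423 ≈ 0.039.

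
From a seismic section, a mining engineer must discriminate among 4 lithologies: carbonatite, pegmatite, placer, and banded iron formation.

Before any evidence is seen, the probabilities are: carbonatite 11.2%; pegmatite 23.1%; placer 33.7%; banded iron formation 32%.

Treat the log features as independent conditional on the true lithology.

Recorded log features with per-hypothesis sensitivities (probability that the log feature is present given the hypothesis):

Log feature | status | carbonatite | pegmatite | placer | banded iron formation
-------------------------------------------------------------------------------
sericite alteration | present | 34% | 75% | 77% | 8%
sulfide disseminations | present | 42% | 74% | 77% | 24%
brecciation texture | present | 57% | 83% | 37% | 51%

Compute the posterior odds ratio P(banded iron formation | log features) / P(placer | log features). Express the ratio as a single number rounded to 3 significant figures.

0.0424

The normalizing constant cancels in an odds ratio, so compute prior × likelihood for the two hypotheses only:
  banded iron formation: 0.320 × 0.08 × 0.24 × 0.51 = 0.0031334
  placer: 0.337 × 0.77 × 0.77 × 0.37 = 0.073929
Odds(banded iron formation : placer) = 0.0031334 / 0.073929 ≈ 0.0424.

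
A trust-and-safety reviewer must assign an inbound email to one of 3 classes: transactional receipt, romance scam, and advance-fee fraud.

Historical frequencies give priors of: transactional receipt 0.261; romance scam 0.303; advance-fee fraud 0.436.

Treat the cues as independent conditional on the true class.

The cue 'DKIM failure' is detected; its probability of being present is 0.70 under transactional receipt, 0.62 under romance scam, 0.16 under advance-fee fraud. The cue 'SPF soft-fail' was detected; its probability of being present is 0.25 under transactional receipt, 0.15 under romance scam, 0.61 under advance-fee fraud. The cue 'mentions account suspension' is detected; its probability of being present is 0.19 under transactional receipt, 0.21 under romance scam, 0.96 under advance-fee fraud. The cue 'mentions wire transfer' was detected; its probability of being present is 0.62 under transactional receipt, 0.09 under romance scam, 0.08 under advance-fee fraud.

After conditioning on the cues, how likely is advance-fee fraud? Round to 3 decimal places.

By Bayes' rule with conditional independence, the unnormalized weight for each hypothesis is prior × ∏ likelihoods:
  transactional receipt: 0.261 × 0.70 × 0.25 × 0.19 × 0.62 = 0.0053805
  romance scam: 0.303 × 0.62 × 0.15 × 0.21 × 0.09 = 0.00053258
  advance-fee fraud: 0.436 × 0.16 × 0.61 × 0.96 × 0.08 = 0.0032681
Normalizing constant Z = 0.0053805 + 0.00053258 + 0.0032681 = 0.0091812.
P(advance-fee fraud | evidence) = 0.0032681 / 0.0091812 ≈ 0.356.

0.356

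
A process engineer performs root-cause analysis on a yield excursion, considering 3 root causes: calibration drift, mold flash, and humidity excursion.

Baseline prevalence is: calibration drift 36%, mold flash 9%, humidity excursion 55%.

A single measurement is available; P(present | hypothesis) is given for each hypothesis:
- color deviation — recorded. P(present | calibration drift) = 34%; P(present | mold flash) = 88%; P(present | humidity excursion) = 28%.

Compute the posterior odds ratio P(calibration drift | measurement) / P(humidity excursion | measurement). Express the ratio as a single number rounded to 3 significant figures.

Unnormalized posterior weight (prior times the measurement likelihood) for each of the two hypotheses:
  calibration drift: 0.36 × 0.34 = 0.1224
  humidity excursion: 0.55 × 0.28 = 0.154
Odds(calibration drift : humidity excursion) = 0.1224 / 0.154 ≈ 0.795.

0.795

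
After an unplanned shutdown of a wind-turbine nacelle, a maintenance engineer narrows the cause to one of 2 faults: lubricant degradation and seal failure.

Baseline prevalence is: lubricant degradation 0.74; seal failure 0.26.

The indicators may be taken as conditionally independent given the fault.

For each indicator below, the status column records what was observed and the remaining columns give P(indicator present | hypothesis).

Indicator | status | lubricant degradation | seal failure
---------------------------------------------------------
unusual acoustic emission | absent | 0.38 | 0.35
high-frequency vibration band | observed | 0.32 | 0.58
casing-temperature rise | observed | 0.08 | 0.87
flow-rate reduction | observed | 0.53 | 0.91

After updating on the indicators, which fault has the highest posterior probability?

Multiply each prior by the joint likelihood of the indicator pattern (using 1 − P(present | H) for each absent indicator):
  lubricant degradation: 0.74 × (1 − 0.38) × 0.32 × 0.08 × 0.53 = 0.006225
  seal failure: 0.26 × (1 − 0.35) × 0.58 × 0.87 × 0.91 = 0.077602
The unnormalized weights sum to 0.083827.
P(lubricant degradation | evidence) ≈ 0.006225 / 0.083827 ≈ 0.074
P(seal failure | evidence) ≈ 0.077602 / 0.083827 ≈ 0.926
The largest is 0.926, so seal failure is most probable.

seal failure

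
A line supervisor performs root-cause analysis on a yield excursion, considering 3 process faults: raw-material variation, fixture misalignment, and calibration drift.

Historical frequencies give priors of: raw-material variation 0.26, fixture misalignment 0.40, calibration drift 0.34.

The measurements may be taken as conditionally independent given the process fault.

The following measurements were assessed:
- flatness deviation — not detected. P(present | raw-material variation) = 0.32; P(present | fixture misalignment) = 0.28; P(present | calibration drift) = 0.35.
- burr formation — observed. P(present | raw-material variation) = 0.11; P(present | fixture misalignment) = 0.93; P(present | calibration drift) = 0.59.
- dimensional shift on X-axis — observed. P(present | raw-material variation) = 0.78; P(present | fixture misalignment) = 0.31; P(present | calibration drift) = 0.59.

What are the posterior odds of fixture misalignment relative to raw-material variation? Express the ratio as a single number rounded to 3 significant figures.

5.47

The normalizing constant cancels in an odds ratio, so compute prior × likelihood for the two hypotheses only (using 1 − P(present | H) for each absent measurement):
  fixture misalignment: 0.40 × (1 − 0.28) × 0.93 × 0.31 = 0.08303
  raw-material variation: 0.26 × (1 − 0.32) × 0.11 × 0.78 = 0.015169
Odds(fixture misalignment : raw-material variation) = 0.08303 / 0.015169 ≈ 5.47.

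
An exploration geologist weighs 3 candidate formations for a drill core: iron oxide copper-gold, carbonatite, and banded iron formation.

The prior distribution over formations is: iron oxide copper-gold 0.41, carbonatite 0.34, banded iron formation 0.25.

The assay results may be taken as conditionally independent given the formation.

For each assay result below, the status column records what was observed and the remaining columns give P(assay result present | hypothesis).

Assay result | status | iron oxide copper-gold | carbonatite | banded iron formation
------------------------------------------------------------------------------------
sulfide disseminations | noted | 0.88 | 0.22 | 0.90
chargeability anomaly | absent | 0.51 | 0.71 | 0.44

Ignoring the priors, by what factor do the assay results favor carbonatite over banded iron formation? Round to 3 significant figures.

Joint likelihood of the assay result pattern under each hypothesis (using 1 − P(present | H) for each absent assay result):
  carbonatite: 0.22 × (1 − 0.71) = 0.0638
  banded iron formation: 0.90 × (1 − 0.44) = 0.504
Bayes factor = 0.0638 / 0.504 ≈ 0.127

0.127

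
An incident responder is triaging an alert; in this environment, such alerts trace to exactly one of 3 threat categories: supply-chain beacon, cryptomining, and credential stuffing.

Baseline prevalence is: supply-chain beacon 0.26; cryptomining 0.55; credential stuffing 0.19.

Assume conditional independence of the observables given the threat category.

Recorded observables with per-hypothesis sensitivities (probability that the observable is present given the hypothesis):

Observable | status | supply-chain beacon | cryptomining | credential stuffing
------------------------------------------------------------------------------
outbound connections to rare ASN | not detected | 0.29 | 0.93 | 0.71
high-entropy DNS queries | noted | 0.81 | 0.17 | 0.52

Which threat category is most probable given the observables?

supply-chain beacon

By Bayes' rule with conditional independence, the unnormalized weight for each hypothesis is prior × ∏ likelihoods (using 1 − P(present | H) for each absent observable):
  supply-chain beacon: 0.26 × (1 − 0.29) × 0.81 = 0.14953
  cryptomining: 0.55 × (1 − 0.93) × 0.17 = 0.006545
  credential stuffing: 0.19 × (1 − 0.71) × 0.52 = 0.028652
The unnormalized weights sum to 0.18472.
P(supply-chain beacon | evidence) ≈ 0.14953 / 0.18472 ≈ 0.809
P(cryptomining | evidence) ≈ 0.006545 / 0.18472 ≈ 0.035
P(credential stuffing | evidence) ≈ 0.028652 / 0.18472 ≈ 0.155
The largest is 0.809, so supply-chain beacon is most probable.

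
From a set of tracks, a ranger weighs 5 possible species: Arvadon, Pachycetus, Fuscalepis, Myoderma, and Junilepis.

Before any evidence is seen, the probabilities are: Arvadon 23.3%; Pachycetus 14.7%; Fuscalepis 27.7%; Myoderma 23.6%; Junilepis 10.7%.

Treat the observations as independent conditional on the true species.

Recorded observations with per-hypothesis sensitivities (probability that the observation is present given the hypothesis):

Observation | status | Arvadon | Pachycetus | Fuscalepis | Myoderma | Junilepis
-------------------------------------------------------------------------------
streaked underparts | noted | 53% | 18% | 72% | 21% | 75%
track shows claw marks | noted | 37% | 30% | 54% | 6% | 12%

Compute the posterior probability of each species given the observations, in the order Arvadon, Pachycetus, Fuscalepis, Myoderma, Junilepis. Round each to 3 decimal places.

0.263, 0.046, 0.619, 0.017, 0.055

By Bayes' rule with conditional independence, the unnormalized weight for each hypothesis is prior × ∏ likelihoods:
  Arvadon: 0.233 × 0.53 × 0.37 = 0.045691
  Pachycetus: 0.147 × 0.18 × 0.30 = 0.007938
  Fuscalepis: 0.277 × 0.72 × 0.54 = 0.1077
  Myoderma: 0.236 × 0.21 × 0.06 = 0.0029736
  Junilepis: 0.107 × 0.75 × 0.12 = 0.00963
Normalizing constant Z = 0.045691 + 0.007938 + 0.1077 + 0.0029736 + 0.00963 = 0.17393.
P(Arvadon | evidence) = 0.045691 / 0.17393 ≈ 0.263
P(Pachycetus | evidence) = 0.007938 / 0.17393 ≈ 0.046
P(Fuscalepis | evidence) = 0.1077 / 0.17393 ≈ 0.619
P(Myoderma | evidence) = 0.0029736 / 0.17393 ≈ 0.017
P(Junilepis | evidence) = 0.00963 / 0.17393 ≈ 0.055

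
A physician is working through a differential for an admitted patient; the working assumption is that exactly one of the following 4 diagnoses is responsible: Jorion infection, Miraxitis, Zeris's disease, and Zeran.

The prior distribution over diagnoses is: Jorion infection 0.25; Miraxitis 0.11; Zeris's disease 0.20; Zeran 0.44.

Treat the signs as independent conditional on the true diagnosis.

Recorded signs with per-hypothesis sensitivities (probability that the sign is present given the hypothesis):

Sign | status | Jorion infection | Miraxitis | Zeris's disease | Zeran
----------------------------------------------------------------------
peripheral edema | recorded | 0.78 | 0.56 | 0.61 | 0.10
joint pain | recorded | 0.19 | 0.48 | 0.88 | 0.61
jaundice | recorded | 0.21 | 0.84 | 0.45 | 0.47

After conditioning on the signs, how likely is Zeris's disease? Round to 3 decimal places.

For each hypothesis, the unnormalized posterior weight is prior × product of the sign likelihoods:
  Jorion infection: 0.25 × 0.78 × 0.19 × 0.21 = 0.0077805
  Miraxitis: 0.11 × 0.56 × 0.48 × 0.84 = 0.024837
  Zeris's disease: 0.20 × 0.61 × 0.88 × 0.45 = 0.048312
  Zeran: 0.44 × 0.10 × 0.61 × 0.47 = 0.012615
Marginal likelihood of the evidence = 0.093544.
P(Zeris's disease | evidence) = 0.048312 / 0.093544 ≈ 0.516.

0.516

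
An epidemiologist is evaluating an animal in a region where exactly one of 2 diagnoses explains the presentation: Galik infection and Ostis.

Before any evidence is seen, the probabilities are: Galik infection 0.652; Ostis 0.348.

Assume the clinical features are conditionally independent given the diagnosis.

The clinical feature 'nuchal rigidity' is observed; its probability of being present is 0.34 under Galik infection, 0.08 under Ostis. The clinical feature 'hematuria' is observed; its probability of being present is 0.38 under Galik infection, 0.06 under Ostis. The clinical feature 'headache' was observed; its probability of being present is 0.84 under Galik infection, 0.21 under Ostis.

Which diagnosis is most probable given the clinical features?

By Bayes' rule with conditional independence, the unnormalized weight for each hypothesis is prior × ∏ likelihoods:
  Galik infection: 0.652 × 0.34 × 0.38 × 0.84 = 0.07076
  Ostis: 0.348 × 0.08 × 0.06 × 0.21 = 0.00035078
Normalizing constant Z = 0.07076 + 0.00035078 = 0.071111.
P(Galik infection | evidence) ≈ 0.07076 / 0.071111 ≈ 0.995
P(Ostis | evidence) ≈ 0.00035078 / 0.071111 ≈ 0.005
The largest is 0.995, so Galik infection is most probable.

Galik infection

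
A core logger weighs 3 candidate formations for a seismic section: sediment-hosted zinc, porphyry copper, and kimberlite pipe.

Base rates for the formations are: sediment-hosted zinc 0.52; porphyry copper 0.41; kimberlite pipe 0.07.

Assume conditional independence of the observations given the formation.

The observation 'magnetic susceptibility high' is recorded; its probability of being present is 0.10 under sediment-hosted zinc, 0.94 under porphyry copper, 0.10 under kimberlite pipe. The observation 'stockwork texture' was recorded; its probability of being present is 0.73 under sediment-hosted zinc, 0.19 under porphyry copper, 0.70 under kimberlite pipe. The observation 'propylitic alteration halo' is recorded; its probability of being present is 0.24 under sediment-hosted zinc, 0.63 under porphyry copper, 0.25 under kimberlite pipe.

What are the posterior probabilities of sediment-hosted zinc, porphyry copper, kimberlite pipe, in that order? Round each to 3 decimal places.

0.161, 0.817, 0.022

For each hypothesis, the unnormalized posterior weight is prior × product of the observation likelihoods:
  sediment-hosted zinc: 0.52 × 0.10 × 0.73 × 0.24 = 0.0091104
  porphyry copper: 0.41 × 0.94 × 0.19 × 0.63 = 0.046132
  kimberlite pipe: 0.07 × 0.10 × 0.70 × 0.25 = 0.001225
Marginal likelihood of the evidence = 0.056468.
P(sediment-hosted zinc | evidence) = 0.0091104 / 0.056468 ≈ 0.161
P(porphyry copper | evidence) = 0.046132 / 0.056468 ≈ 0.817
P(kimberlite pipe | evidence) = 0.001225 / 0.056468 ≈ 0.022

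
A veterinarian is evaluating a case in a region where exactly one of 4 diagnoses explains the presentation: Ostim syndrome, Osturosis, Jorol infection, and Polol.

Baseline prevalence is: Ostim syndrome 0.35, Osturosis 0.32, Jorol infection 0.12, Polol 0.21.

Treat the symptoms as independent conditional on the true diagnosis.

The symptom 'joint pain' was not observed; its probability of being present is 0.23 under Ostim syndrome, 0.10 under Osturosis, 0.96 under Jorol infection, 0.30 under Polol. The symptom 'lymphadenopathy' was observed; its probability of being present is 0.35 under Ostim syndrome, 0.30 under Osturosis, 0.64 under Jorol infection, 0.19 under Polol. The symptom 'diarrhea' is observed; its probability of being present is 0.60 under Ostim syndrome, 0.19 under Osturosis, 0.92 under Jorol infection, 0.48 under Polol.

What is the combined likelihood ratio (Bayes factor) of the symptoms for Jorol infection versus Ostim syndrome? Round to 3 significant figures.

Joint likelihood of the symptom pattern under each hypothesis (using 1 − P(present | H) for each absent symptom):
  Jorol infection: (1 − 0.96) × 0.64 × 0.92 = 0.023552
  Ostim syndrome: (1 − 0.23) × 0.35 × 0.60 = 0.1617
Bayes factor = 0.023552 / 0.1617 ≈ 0.146

0.146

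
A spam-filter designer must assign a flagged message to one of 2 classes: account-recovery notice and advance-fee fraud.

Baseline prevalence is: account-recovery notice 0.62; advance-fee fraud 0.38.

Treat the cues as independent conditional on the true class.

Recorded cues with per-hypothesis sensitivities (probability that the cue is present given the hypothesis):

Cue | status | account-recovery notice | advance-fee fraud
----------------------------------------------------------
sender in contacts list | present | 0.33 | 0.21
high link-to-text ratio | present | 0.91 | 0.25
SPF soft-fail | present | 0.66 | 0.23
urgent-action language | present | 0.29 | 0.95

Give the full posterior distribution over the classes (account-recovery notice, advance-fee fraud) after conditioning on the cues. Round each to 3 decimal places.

Multiply each prior by the joint likelihood of the cue pattern:
  account-recovery notice: 0.62 × 0.33 × 0.91 × 0.66 × 0.29 = 0.035636
  advance-fee fraud: 0.38 × 0.21 × 0.25 × 0.23 × 0.95 = 0.0043591
The unnormalized weights sum to 0.039995.
P(account-recovery notice | evidence) = 0.035636 / 0.039995 ≈ 0.891
P(advance-fee fraud | evidence) = 0.0043591 / 0.039995 ≈ 0.109

0.891, 0.109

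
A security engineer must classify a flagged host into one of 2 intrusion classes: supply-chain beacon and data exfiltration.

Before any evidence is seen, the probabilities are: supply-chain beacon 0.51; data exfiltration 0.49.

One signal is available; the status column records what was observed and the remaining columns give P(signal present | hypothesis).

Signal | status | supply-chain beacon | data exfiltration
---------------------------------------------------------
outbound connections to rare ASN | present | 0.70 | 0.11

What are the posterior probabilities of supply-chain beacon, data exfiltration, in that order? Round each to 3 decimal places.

For each hypothesis, the unnormalized posterior weight is prior × likelihood:
  supply-chain beacon: 0.51 × 0.70 = 0.357
  data exfiltration: 0.49 × 0.11 = 0.0539
The unnormalized weights sum to 0.4109.
P(supply-chain beacon | evidence) = 0.357 / 0.4109 ≈ 0.869
P(data exfiltration | evidence) = 0.0539 / 0.4109 ≈ 0.131

0.869, 0.131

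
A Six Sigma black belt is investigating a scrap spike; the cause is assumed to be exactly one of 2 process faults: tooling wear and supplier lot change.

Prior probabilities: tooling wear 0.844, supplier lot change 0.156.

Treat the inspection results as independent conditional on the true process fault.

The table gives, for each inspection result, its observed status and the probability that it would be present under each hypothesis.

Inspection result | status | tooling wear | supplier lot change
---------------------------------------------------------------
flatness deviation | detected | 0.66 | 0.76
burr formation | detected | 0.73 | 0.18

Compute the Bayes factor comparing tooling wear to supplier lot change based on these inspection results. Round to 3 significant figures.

3.52

The Bayes factor is the ratio of the joint likelihoods of the inspection result pattern under the two hypotheses.
  tooling wear: 0.66 × 0.73 = 0.4818
  supplier lot change: 0.76 × 0.18 = 0.1368
Bayes factor = 0.4818 / 0.1368 ≈ 3.52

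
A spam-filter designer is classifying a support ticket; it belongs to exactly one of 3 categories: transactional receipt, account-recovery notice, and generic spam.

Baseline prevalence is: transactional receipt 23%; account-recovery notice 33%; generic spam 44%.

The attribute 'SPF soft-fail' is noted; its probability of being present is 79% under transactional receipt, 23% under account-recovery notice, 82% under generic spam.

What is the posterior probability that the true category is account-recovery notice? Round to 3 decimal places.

For each hypothesis, the unnormalized posterior weight is prior × likelihood:
  transactional receipt: 0.23 × 0.79 = 0.1817
  account-recovery notice: 0.33 × 0.23 = 0.0759
  generic spam: 0.44 × 0.82 = 0.3608
The unnormalized weights sum to 0.6184.
P(account-recovery notice | evidence) = 0.0759 / 0.6184 ≈ 0.123.

0.123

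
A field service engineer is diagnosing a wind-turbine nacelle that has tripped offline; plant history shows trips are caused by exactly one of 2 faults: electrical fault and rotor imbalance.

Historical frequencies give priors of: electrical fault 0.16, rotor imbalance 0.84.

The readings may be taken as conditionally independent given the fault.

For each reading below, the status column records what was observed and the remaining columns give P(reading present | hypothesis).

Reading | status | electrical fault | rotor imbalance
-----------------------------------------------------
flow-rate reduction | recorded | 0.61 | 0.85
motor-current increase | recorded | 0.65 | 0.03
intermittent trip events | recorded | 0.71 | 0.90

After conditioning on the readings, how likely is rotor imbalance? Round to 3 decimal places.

By Bayes' rule with conditional independence, the unnormalized weight for each hypothesis is prior × ∏ likelihoods:
  electrical fault: 0.16 × 0.61 × 0.65 × 0.71 = 0.045042
  rotor imbalance: 0.84 × 0.85 × 0.03 × 0.90 = 0.019278
Marginal likelihood of the evidence = 0.06432.
P(rotor imbalance | evidence) = 0.019278 / 0.06432 ≈ 0.300.

0.300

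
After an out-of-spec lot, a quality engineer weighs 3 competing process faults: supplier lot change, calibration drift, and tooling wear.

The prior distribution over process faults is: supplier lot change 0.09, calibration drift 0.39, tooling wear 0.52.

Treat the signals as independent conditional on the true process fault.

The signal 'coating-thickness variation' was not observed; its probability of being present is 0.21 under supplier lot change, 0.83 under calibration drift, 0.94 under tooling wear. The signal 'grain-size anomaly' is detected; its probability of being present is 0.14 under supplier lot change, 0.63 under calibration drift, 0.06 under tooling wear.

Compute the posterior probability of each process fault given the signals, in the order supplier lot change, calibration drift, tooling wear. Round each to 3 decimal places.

Multiply each prior by the joint likelihood of the signal pattern (using 1 − P(present | H) for each absent signal):
  supplier lot change: 0.09 × (1 − 0.21) × 0.14 = 0.009954
  calibration drift: 0.39 × (1 − 0.83) × 0.63 = 0.041769
  tooling wear: 0.52 × (1 − 0.94) × 0.06 = 0.001872
Normalizing constant Z = 0.009954 + 0.041769 + 0.001872 = 0.053595.
P(supplier lot change | evidence) = 0.009954 / 0.053595 ≈ 0.186
P(calibration drift | evidence) = 0.041769 / 0.053595 ≈ 0.779
P(tooling wear | evidence) = 0.001872 / 0.053595 ≈ 0.035

0.186, 0.779, 0.035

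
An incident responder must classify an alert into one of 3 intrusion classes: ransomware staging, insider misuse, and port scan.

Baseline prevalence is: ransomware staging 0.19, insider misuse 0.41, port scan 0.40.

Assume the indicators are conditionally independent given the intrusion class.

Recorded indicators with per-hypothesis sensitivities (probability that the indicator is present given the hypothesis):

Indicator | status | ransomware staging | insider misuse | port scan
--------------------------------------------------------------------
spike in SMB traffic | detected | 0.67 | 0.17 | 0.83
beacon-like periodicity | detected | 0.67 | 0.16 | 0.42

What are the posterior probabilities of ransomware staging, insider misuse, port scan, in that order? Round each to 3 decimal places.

By Bayes' rule with conditional independence, the unnormalized weight for each hypothesis is prior × ∏ likelihoods:
  ransomware staging: 0.19 × 0.67 × 0.67 = 0.085291
  insider misuse: 0.41 × 0.17 × 0.16 = 0.011152
  port scan: 0.40 × 0.83 × 0.42 = 0.13944
Normalizing constant Z = 0.085291 + 0.011152 + 0.13944 = 0.23588.
P(ransomware staging | evidence) = 0.085291 / 0.23588 ≈ 0.362
P(insider misuse | evidence) = 0.011152 / 0.23588 ≈ 0.047
P(port scan | evidence) = 0.13944 / 0.23588 ≈ 0.591

0.362, 0.047, 0.591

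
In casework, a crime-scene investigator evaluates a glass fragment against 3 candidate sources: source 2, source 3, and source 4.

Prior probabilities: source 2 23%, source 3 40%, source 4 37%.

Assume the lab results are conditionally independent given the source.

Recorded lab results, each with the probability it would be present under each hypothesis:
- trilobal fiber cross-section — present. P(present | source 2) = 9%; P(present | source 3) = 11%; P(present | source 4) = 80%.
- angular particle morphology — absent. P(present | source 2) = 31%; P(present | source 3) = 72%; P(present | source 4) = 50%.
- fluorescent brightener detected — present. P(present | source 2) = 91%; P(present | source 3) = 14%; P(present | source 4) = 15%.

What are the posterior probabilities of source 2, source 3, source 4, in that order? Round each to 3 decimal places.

For each hypothesis, the unnormalized posterior weight is prior × product of the lab result likelihoods (using 1 − P(present | H) for each absent lab result):
  source 2: 0.23 × 0.09 × (1 − 0.31) × 0.91 = 0.012998
  source 3: 0.40 × 0.11 × (1 − 0.72) × 0.14 = 0.0017248
  source 4: 0.37 × 0.80 × (1 − 0.50) × 0.15 = 0.0222
The unnormalized weights sum to 0.036922.
P(source 2 | evidence) = 0.012998 / 0.036922 ≈ 0.352
P(source 3 | evidence) = 0.0017248 / 0.036922 ≈ 0.047
P(source 4 | evidence) = 0.0222 / 0.036922 ≈ 0.601

0.352, 0.047, 0.601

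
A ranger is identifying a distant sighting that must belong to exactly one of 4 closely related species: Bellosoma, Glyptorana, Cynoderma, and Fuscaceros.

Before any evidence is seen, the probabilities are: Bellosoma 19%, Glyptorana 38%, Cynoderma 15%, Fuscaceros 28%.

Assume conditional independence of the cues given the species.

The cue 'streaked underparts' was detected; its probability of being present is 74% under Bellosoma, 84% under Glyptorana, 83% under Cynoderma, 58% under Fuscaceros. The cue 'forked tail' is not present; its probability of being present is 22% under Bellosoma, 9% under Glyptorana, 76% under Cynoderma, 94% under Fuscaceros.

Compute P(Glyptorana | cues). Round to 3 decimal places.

Multiply each prior by the joint likelihood of the cue pattern (using 1 − P(present | H) for each absent cue):
  Bellosoma: 0.19 × 0.74 × (1 − 0.22) = 0.10967
  Glyptorana: 0.38 × 0.84 × (1 − 0.09) = 0.29047
  Cynoderma: 0.15 × 0.83 × (1 − 0.76) = 0.02988
  Fuscaceros: 0.28 × 0.58 × (1 − 0.94) = 0.009744
Normalizing constant Z = 0.10967 + 0.29047 + 0.02988 + 0.009744 = 0.43976.
P(Glyptorana | evidence) = 0.29047 / 0.43976 ≈ 0.661.

0.661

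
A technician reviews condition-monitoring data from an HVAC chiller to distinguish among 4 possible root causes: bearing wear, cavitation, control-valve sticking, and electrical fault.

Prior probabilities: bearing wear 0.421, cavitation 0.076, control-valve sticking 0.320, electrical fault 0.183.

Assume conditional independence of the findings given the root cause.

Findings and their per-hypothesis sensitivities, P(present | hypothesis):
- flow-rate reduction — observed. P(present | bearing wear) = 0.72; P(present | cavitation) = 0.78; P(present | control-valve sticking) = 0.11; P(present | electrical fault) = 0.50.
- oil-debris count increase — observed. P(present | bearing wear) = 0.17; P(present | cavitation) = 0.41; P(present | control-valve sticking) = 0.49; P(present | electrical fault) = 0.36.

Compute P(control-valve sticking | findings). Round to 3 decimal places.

0.137

By Bayes' rule with conditional independence, the unnormalized weight for each hypothesis is prior × ∏ likelihoods:
  bearing wear: 0.421 × 0.72 × 0.17 = 0.05153
  cavitation: 0.076 × 0.78 × 0.41 = 0.024305
  control-valve sticking: 0.320 × 0.11 × 0.49 = 0.017248
  electrical fault: 0.183 × 0.50 × 0.36 = 0.03294
The unnormalized weights sum to 0.12602.
P(control-valve sticking | evidence) = 0.017248 / 0.12602 ≈ 0.137.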